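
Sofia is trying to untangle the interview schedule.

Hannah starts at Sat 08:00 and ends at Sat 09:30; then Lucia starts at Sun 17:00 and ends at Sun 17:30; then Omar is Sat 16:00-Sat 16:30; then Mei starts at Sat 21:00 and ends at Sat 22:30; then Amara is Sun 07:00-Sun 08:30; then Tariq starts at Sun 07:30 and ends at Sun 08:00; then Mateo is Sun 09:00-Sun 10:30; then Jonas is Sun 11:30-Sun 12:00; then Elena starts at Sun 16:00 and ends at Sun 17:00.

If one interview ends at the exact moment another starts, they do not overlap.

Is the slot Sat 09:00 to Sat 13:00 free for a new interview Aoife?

Hannah: starts Sat 08:00 before Aoife ends Sat 13:00, and ends Sat 09:30 after Aoife starts Sat 09:00 → overlap.
Omar: starts Sat 16:00 at or after Aoife ends Sat 13:00 → clear.
Mei: starts Sat 21:00 at or after Aoife ends Sat 13:00 → clear.
Amara: starts Sun 07:00 at or after Aoife ends Sat 13:00 → clear.
Tariq: starts Sun 07:30 at or after Aoife ends Sat 13:00 → clear.
Mateo: starts Sun 09:00 at or after Aoife ends Sat 13:00 → clear.
Jonas: starts Sun 11:30 at or after Aoife ends Sat 13:00 → clear.
Elena: starts Sun 16:00 at or after Aoife ends Sat 13:00 → clear.
Lucia: starts Sun 17:00 at or after Aoife ends Sat 13:00 → clear.
Aoife overlaps Hannah.

No — it overlaps Hannah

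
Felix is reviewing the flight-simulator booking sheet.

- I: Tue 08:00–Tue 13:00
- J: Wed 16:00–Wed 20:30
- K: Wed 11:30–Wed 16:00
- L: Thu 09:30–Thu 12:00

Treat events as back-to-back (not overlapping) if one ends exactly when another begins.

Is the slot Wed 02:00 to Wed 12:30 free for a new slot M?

I: ends Tue 13:00 at or before M starts Wed 02:00 → clear.
K: starts Wed 11:30 before M ends Wed 12:30, and ends Wed 16:00 after M starts Wed 02:00 → overlap.
J: starts Wed 16:00 at or after M ends Wed 12:30 → clear.
L: starts Thu 09:30 at or after M ends Wed 12:30 → clear.
M overlaps K.

No — it overlaps K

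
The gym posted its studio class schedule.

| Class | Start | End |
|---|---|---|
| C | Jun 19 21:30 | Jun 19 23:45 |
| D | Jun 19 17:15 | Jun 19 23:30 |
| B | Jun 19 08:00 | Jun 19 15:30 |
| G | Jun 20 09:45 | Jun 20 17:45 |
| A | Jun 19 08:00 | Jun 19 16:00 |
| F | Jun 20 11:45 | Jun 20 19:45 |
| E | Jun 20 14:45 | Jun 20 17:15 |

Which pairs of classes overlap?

A & B, C & D, E & F, E & G, F & G

Sorted by start: A, B, D, C, G, F, E.
B starts before A ends → A and B overlap.
D starts after A ends — done with A.
D starts after B ends — done with B.
C starts before D ends → D and C overlap.
G starts after D ends — done with D.
G starts after C ends — done with C.
F starts before G ends → G and F overlap.
E starts before G ends → G and E overlap.
E starts before F ends → F and E overlap.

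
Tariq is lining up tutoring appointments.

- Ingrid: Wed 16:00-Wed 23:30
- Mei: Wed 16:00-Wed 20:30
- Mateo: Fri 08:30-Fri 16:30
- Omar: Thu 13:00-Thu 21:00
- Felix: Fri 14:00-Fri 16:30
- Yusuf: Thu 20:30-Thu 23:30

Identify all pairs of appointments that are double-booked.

Felix & Mateo, Ingrid & Mei, Omar & Yusuf

Check each pair: they overlap iff neither finishes before the other starts.
Sorted by start: Mei, Ingrid, Omar, Yusuf, Mateo, Felix.
Ingrid starts before Mei ends → Mei and Ingrid overlap.
Omar starts after Mei ends; Mei is clear from here.
Omar starts after Ingrid ends; Ingrid is clear from here.
Yusuf starts before Omar ends → Omar and Yusuf overlap.
Mateo starts after Omar ends; Omar is clear from here.
Mateo starts after Yusuf ends; Yusuf is clear from here.
Felix starts before Mateo ends → Mateo and Felix overlap.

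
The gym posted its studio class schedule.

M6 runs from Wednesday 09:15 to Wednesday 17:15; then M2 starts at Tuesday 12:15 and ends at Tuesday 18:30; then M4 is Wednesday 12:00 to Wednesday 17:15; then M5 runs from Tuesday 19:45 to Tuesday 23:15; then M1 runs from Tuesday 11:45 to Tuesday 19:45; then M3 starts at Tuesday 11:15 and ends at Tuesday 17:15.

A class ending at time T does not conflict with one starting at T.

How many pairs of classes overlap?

4

Sorted by start: M3, M1, M2, M5, M6, M4.
M1 starts before M3 ends → M3 and M1 overlap.
M2 starts before M3 ends → M3 and M2 overlap.
M5 starts after M3 ends, so M3 has no further overlaps.
M2 starts before M1 ends → M1 and M2 overlap.
M5 starts exactly when M1 ends (back-to-back, no overlap), so M1 has no further overlaps.
M5 starts after M2 ends, so M2 has no further overlaps.
M6 starts after M5 ends, so M5 has no further overlaps.
M4 starts before M6 ends → M6 and M4 overlap.
Overlapping pairs: M1 & M2, M1 & M3, M2 & M3, M4 & M6 — 4 in total.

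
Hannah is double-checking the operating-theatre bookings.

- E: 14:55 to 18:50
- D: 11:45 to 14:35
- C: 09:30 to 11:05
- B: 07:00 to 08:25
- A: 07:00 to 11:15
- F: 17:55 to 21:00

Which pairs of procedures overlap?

Check each pair: they overlap iff neither finishes before the other starts.
Sorted by start: A, B, C, D, E, F.
B starts before A ends → A and B overlap.
C starts before A ends → A and C overlap.
D starts after A ends — done with A.
C starts after B ends — done with B.
D starts after C ends — done with C.
E starts after D ends — done with D.
F starts before E ends → E and F overlap.

A & B, A & C, E & F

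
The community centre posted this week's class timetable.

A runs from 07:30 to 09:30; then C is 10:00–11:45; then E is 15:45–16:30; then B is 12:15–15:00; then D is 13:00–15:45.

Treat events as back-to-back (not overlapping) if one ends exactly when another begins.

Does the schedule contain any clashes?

Yes

Sorted by start: A, C, B, D, E.
C starts after A ends; A is clear from here.
B starts after C ends; C is clear from here.
D starts before B ends → B and D overlap.
That's a conflict, so the schedule is not conflict-free.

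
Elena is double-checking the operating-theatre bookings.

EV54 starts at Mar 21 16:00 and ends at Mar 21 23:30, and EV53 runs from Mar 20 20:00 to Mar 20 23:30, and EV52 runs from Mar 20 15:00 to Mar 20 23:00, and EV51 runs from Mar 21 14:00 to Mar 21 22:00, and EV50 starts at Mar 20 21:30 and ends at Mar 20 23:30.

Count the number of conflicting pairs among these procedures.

Two intervals overlap when each starts before the other ends.
Sorted by start: EV52, EV53, EV50, EV51, EV54.
EV53 starts before EV52 ends → EV52 and EV53 overlap.
EV50 starts before EV52 ends → EV52 and EV50 overlap.
EV51 starts after EV52 ends, so EV52 has no further overlaps.
EV50 starts before EV53 ends → EV53 and EV50 overlap.
EV51 starts after EV53 ends, so EV53 has no further overlaps.
EV51 starts after EV50 ends, so EV50 has no further overlaps.
EV54 starts before EV51 ends → EV51 and EV54 overlap.
Overlapping pairs: EV50 & EV52, EV50 & EV53, EV51 & EV54, EV52 & EV53 — 4 in total.

4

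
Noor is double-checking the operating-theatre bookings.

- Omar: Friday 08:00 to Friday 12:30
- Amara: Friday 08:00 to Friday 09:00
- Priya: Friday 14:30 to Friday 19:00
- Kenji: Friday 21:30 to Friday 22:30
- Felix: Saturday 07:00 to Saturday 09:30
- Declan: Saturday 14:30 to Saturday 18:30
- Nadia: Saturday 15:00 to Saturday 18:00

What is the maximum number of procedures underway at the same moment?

Walk through starts and ends in time order (an end at T is processed before a start at T):
Friday 08:00 start Amara → 1
Friday 08:00 start Omar → 2
Friday 09:00 end Amara → 1
Friday 12:30 end Omar → 0
Friday 14:30 start Priya → 1
Friday 19:00 end Priya → 0
Friday 21:30 start Kenji → 1
Friday 22:30 end Kenji → 0
Saturday 07:00 start Felix → 1
Saturday 09:30 end Felix → 0
Saturday 14:30 start Declan → 1
Saturday 15:00 start Nadia → 2
Saturday 18:00 end Nadia → 1
Saturday 18:30 end Declan → 0
Peak is 2, at Friday 08:00 (Amara, Omar).

2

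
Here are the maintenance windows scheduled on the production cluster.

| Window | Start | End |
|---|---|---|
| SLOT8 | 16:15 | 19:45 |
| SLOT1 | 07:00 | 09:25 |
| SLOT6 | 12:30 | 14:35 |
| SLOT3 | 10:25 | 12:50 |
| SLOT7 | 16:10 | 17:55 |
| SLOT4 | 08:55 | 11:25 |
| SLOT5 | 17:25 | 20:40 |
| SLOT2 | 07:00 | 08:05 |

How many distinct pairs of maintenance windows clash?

7

Sorted by start: SLOT1, SLOT2, SLOT4, SLOT3, SLOT6, SLOT7, SLOT8, SLOT5.
SLOT2 starts before SLOT1 ends → SLOT1 and SLOT2 overlap.
SLOT4 starts before SLOT1 ends → SLOT1 and SLOT4 overlap.
SLOT3 starts after SLOT1 ends, so nothing later overlaps SLOT1 either.
SLOT4 starts after SLOT2 ends, so nothing later overlaps SLOT2 either.
SLOT3 starts before SLOT4 ends → SLOT4 and SLOT3 overlap.
SLOT6 starts after SLOT4 ends, so nothing later overlaps SLOT4 either.
SLOT6 starts before SLOT3 ends → SLOT3 and SLOT6 overlap.
SLOT7 starts after SLOT3 ends, so nothing later overlaps SLOT3 either.
SLOT7 starts after SLOT6 ends, so nothing later overlaps SLOT6 either.
SLOT8 starts before SLOT7 ends → SLOT7 and SLOT8 overlap.
SLOT5 starts before SLOT7 ends → SLOT7 and SLOT5 overlap.
SLOT5 starts before SLOT8 ends → SLOT8 and SLOT5 overlap.
Overlapping pairs: SLOT1 & SLOT2, SLOT1 & SLOT4, SLOT3 & SLOT4, SLOT3 & SLOT6, SLOT5 & SLOT7, SLOT5 & SLOT8, SLOT7 & SLOT8 — 7 in total.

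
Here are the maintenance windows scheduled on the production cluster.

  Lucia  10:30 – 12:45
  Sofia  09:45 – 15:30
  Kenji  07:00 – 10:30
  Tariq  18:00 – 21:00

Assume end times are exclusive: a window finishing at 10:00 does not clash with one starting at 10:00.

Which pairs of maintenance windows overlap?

Two intervals overlap when each starts before the other ends.
Sorted by start: Kenji, Sofia, Lucia, Tariq.
Sofia starts before Kenji ends → Kenji and Sofia overlap.
Lucia starts exactly when Kenji ends (back-to-back, no overlap) — done with Kenji.
Lucia starts before Sofia ends → Sofia and Lucia overlap.
Tariq starts after Sofia ends.
Tariq starts after Lucia ends.

Kenji & Sofia, Lucia & Sofia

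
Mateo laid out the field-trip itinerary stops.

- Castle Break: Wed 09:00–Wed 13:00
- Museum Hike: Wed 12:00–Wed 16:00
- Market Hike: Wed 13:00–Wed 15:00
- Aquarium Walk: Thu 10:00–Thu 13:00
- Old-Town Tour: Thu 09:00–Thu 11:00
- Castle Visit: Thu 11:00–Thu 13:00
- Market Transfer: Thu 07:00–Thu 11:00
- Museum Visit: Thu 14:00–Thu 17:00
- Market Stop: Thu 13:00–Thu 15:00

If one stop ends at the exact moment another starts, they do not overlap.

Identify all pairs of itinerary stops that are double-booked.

Aquarium Walk & Castle Visit, Aquarium Walk & Market Transfer, Aquarium Walk & Old-Town Tour, Castle Break & Museum Hike, Market Hike & Museum Hike, Market Stop & Museum Visit, Market Transfer & Old-Town Tour

Sorted by start: Castle Break, Museum Hike, Market Hike, Market Transfer, Old-Town Tour, Aquarium Walk, Castle Visit, Market Stop, Museum Visit.
Museum Hike starts before Castle Break ends → Castle Break and Museum Hike overlap.
Market Hike starts exactly when Castle Break ends (back-to-back, no overlap), so Castle Break has no further overlaps.
Market Hike starts before Museum Hike ends → Museum Hike and Market Hike overlap.
Market Transfer starts after Museum Hike ends, so Museum Hike has no further overlaps.
Market Transfer starts after Market Hike ends, so Market Hike has no further overlaps.
Old-Town Tour starts before Market Transfer ends → Market Transfer and Old-Town Tour overlap.
Aquarium Walk starts before Market Transfer ends → Market Transfer and Aquarium Walk overlap.
Castle Visit starts exactly when Market Transfer ends (back-to-back, no overlap), so Market Transfer has no further overlaps.
Aquarium Walk starts before Old-Town Tour ends → Old-Town Tour and Aquarium Walk overlap.
Castle Visit starts exactly when Old-Town Tour ends (back-to-back, no overlap), so Old-Town Tour has no further overlaps.
Castle Visit starts before Aquarium Walk ends → Aquarium Walk and Castle Visit overlap.
Market Stop starts exactly when Aquarium Walk ends (back-to-back, no overlap), so Aquarium Walk has no further overlaps.
Market Stop starts exactly when Castle Visit ends (back-to-back, no overlap), so Castle Visit has no further overlaps.
Museum Visit starts before Market Stop ends → Market Stop and Museum Visit overlap.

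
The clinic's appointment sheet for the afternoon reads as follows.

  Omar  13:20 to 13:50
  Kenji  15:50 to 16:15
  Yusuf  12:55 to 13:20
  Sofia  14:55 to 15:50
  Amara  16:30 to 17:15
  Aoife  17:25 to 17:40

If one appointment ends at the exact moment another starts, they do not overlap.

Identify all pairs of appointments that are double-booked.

Sorted by start: Yusuf, Omar, Sofia, Kenji, Amara, Aoife.
Omar starts exactly when Yusuf ends (back-to-back, no overlap), so Yusuf has no further overlaps.
Sofia starts after Omar ends, so Omar has no further overlaps.
Kenji starts exactly when Sofia ends (back-to-back, no overlap), so Sofia has no further overlaps.
Amara starts after Kenji ends, so Kenji has no further overlaps.
Aoife starts after Amara ends.

no overlapping pairs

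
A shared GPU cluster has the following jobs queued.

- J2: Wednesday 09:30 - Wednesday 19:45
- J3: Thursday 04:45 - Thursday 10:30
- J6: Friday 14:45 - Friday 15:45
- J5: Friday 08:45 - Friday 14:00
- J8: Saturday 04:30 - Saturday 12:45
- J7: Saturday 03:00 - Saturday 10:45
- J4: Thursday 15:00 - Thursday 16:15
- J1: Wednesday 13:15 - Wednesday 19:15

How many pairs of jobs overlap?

2

Check each pair: they overlap iff neither finishes before the other starts.
Sorted by start: J2, J1, J3, J4, J5, J6, J7, J8.
J1 starts before J2 ends → J2 and J1 overlap.
J3 starts after J2 ends, so J2 has no further overlaps.
J3 starts after J1 ends, so J1 has no further overlaps.
J4 starts after J3 ends, so J3 has no further overlaps.
J5 starts after J4 ends, so J4 has no further overlaps.
J6 starts after J5 ends, so J5 has no further overlaps.
J7 starts after J6 ends, so J6 has no further overlaps.
J8 starts before J7 ends → J7 and J8 overlap.
Overlapping pairs: J1 & J2, J7 & J8 — 2 in total.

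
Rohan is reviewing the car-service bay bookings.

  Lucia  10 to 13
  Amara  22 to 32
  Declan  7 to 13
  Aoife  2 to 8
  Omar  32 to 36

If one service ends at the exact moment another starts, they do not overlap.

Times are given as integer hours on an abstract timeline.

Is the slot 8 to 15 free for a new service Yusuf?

Aoife: ends 8 at or before Yusuf starts 8 → clear.
Declan: starts 7 before Yusuf ends 15, and ends 13 after Yusuf starts 8 → overlap.
Lucia: starts 10 before Yusuf ends 15, and ends 13 after Yusuf starts 8 → overlap.
Amara: starts 22 at or after Yusuf ends 15 → clear.
Omar: starts 32 at or after Yusuf ends 15 → clear.
Yusuf overlaps Declan, Lucia.

No — it overlaps Declan, Lucia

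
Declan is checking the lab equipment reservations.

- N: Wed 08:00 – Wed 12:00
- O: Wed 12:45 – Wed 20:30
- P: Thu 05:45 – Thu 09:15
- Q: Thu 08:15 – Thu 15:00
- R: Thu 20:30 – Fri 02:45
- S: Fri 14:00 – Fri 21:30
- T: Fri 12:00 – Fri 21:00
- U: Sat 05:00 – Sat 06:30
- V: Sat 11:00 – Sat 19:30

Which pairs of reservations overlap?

P & Q, S & T

Sorted by start: N, O, P, Q, R, T, S, U, V.
O starts after N ends, so N has no further overlaps.
P starts after O ends, so O has no further overlaps.
Q starts before P ends → P and Q overlap.
R starts after P ends, so P has no further overlaps.
R starts after Q ends, so Q has no further overlaps.
T starts after R ends, so R has no further overlaps.
S starts before T ends → T and S overlap.
U starts after T ends, so T has no further overlaps.
U starts after S ends, so S has no further overlaps.
V starts after U ends.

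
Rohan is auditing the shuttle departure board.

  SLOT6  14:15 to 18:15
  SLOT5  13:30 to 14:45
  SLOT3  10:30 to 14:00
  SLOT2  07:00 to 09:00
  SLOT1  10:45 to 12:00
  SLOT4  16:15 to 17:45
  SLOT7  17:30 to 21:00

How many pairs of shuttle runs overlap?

6

Sorted by start: SLOT2, SLOT3, SLOT1, SLOT5, SLOT6, SLOT4, SLOT7.
SLOT3 starts after SLOT2 ends, so SLOT2 has no further overlaps.
SLOT1 starts before SLOT3 ends → SLOT3 and SLOT1 overlap.
SLOT5 starts before SLOT3 ends → SLOT3 and SLOT5 overlap.
SLOT6 starts after SLOT3 ends, so SLOT3 has no further overlaps.
SLOT5 starts after SLOT1 ends, so SLOT1 has no further overlaps.
SLOT6 starts before SLOT5 ends → SLOT5 and SLOT6 overlap.
SLOT4 starts after SLOT5 ends, so SLOT5 has no further overlaps.
SLOT4 starts before SLOT6 ends → SLOT6 and SLOT4 overlap.
SLOT7 starts before SLOT6 ends → SLOT6 and SLOT7 overlap.
SLOT7 starts before SLOT4 ends → SLOT4 and SLOT7 overlap.
Overlapping pairs: SLOT1 & SLOT3, SLOT3 & SLOT5, SLOT4 & SLOT6, SLOT4 & SLOT7, SLOT5 & SLOT6, SLOT6 & SLOT7 — 6 in total.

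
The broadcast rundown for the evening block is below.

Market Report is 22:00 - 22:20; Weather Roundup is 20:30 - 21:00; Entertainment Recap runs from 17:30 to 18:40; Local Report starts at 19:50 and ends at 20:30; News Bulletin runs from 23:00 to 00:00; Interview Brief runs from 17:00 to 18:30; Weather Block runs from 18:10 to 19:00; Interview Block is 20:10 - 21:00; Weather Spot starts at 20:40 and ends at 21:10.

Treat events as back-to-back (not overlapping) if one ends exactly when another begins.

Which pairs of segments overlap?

Two intervals overlap when each starts before the other ends.
Sorted by start: Interview Brief, Entertainment Recap, Weather Block, Local Report, Interview Block, Weather Roundup, Weather Spot, Market Report, News Bulletin.
Entertainment Recap starts before Interview Brief ends → Interview Brief and Entertainment Recap overlap.
Weather Block starts before Interview Brief ends → Interview Brief and Weather Block overlap.
Local Report starts after Interview Brief ends, so Interview Brief has no further overlaps.
Weather Block starts before Entertainment Recap ends → Entertainment Recap and Weather Block overlap.
Local Report starts after Entertainment Recap ends, so Entertainment Recap has no further overlaps.
Local Report starts after Weather Block ends, so Weather Block has no further overlaps.
Interview Block starts before Local Report ends → Local Report and Interview Block overlap.
Weather Roundup starts exactly when Local Report ends (back-to-back, no overlap), so Local Report has no further overlaps.
Weather Roundup starts before Interview Block ends → Interview Block and Weather Roundup overlap.
Weather Spot starts before Interview Block ends → Interview Block and Weather Spot overlap.
Market Report starts after Interview Block ends, so Interview Block has no further overlaps.
Weather Spot starts before Weather Roundup ends → Weather Roundup and Weather Spot overlap.
Market Report starts after Weather Roundup ends, so Weather Roundup has no further overlaps.
Market Report starts after Weather Spot ends, so Weather Spot has no further overlaps.
News Bulletin starts after Market Report ends.

Entertainment Recap & Interview Brief, Entertainment Recap & Weather Block, Interview Block & Local Report, Interview Block & Weather Roundup, Interview Block & Weather Spot, Interview Brief & Weather Block, Weather Roundup & Weather Spot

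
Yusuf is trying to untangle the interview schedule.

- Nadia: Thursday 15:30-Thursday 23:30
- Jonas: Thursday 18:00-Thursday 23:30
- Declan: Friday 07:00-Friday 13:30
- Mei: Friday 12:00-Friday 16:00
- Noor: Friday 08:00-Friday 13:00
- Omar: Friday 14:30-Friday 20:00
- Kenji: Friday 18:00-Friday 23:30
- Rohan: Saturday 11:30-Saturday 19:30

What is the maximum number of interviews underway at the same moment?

3

Sweep the timeline, counting +1 at each start and −1 at each end (ends before starts at a tie):
Thursday 15:30 start Nadia → 1
Thursday 18:00 start Jonas → 2
Thursday 23:30 end Jonas → 1
Thursday 23:30 end Nadia → 0
Friday 07:00 start Declan → 1
Friday 08:00 start Noor → 2
Friday 12:00 start Mei → 3
Friday 13:00 end Noor → 2
Friday 13:30 end Declan → 1
Friday 14:30 start Omar → 2
Friday 16:00 end Mei → 1
Friday 18:00 start Kenji → 2
Friday 20:00 end Omar → 1
Friday 23:30 end Kenji → 0
Saturday 11:30 start Rohan → 1
Saturday 19:30 end Rohan → 0
Peak is 3, at Friday 12:00 (Declan, Mei, Noor).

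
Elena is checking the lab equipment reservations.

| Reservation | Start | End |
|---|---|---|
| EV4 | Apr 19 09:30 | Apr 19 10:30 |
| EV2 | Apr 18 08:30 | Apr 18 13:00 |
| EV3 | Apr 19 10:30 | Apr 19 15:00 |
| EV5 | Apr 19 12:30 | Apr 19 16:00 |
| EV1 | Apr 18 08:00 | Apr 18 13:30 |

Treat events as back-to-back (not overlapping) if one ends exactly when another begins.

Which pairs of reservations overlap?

EV1 & EV2, EV3 & EV5

Sorted by start: EV1, EV2, EV4, EV3, EV5.
EV2 starts before EV1 ends → EV1 and EV2 overlap.
EV4 starts after EV1 ends, so nothing later overlaps EV1 either.
EV4 starts after EV2 ends, so nothing later overlaps EV2 either.
EV3 starts exactly when EV4 ends (back-to-back, no overlap), so nothing later overlaps EV4 either.
EV5 starts before EV3 ends → EV3 and EV5 overlap.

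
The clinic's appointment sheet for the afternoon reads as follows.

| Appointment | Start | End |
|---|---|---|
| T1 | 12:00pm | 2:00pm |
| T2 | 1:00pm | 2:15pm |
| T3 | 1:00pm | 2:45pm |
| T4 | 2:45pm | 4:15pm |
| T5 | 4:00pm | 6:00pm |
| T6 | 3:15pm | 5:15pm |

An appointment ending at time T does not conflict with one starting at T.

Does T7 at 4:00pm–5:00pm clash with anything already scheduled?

Yes — it overlaps T4, T5, T6

T1: ends 2:00pm at or before T7 starts 4:00pm → clear.
T2: ends 2:15pm at or before T7 starts 4:00pm → clear.
T3: ends 2:45pm at or before T7 starts 4:00pm → clear.
T4: starts 2:45pm before T7 ends 5:00pm, and ends 4:15pm after T7 starts 4:00pm → overlap.
T6: starts 3:15pm before T7 ends 5:00pm, and ends 5:15pm after T7 starts 4:00pm → overlap.
T5: starts 4:00pm before T7 ends 5:00pm, and ends 6:00pm after T7 starts 4:00pm → overlap.
T7 overlaps T4, T5, T6.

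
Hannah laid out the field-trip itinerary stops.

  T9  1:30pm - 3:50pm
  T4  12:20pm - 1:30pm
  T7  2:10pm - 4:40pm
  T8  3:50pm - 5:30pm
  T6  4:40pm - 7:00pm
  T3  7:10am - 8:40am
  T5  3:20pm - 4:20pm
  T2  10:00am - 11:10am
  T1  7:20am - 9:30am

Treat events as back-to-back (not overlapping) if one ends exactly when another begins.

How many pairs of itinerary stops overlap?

7

Sorted by start: T3, T1, T2, T4, T9, T7, T5, T8, T6.
T1 starts before T3 ends → T3 and T1 overlap.
T2 starts after T3 ends — done with T3.
T2 starts after T1 ends — done with T1.
T4 starts after T2 ends — done with T2.
T9 starts exactly when T4 ends (back-to-back, no overlap) — done with T4.
T7 starts before T9 ends → T9 and T7 overlap.
T5 starts before T9 ends → T9 and T5 overlap.
T8 starts exactly when T9 ends (back-to-back, no overlap) — done with T9.
T5 starts before T7 ends → T7 and T5 overlap.
T8 starts before T7 ends → T7 and T8 overlap.
T6 starts exactly when T7 ends (back-to-back, no overlap).
T8 starts before T5 ends → T5 and T8 overlap.
T6 starts after T5 ends.
T6 starts before T8 ends → T8 and T6 overlap.
Overlapping pairs: T1 & T3, T5 & T7, T5 & T8, T5 & T9, T6 & T8, T7 & T8, T7 & T9 — 7 in total.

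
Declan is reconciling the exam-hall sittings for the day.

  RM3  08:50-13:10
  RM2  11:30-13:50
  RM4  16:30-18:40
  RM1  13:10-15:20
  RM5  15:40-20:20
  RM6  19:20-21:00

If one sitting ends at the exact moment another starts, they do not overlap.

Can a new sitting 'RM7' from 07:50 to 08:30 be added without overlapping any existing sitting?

Yes — the slot is free

RM3: starts 08:50 at or after RM7 ends 08:30 → clear.
RM2: starts 11:30 at or after RM7 ends 08:30 → clear.
RM1: starts 13:10 at or after RM7 ends 08:30 → clear.
RM5: starts 15:40 at or after RM7 ends 08:30 → clear.
RM4: starts 16:30 at or after RM7 ends 08:30 → clear.
RM6: starts 19:20 at or after RM7 ends 08:30 → clear.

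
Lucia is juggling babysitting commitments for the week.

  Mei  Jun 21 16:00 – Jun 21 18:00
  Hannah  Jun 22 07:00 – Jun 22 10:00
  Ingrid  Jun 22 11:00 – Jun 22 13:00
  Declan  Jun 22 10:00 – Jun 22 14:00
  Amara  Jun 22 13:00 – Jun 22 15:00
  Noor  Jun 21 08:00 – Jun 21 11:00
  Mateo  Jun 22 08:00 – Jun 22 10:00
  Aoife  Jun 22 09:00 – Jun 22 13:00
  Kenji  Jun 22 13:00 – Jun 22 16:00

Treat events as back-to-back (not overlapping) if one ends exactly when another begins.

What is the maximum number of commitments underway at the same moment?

3

Walk through starts and ends in time order (an end at T is processed before a start at T):
Jun 21 08:00 start Noor → 1
Jun 21 11:00 end Noor → 0
Jun 21 16:00 start Mei → 1
Jun 21 18:00 end Mei → 0
Jun 22 07:00 start Hannah → 1
Jun 22 08:00 start Mateo → 2
Jun 22 09:00 start Aoife → 3
Jun 22 10:00 end Hannah → 2
Jun 22 10:00 end Mateo → 1
Jun 22 10:00 start Declan → 2
Jun 22 11:00 start Ingrid → 3
Jun 22 13:00 end Aoife → 2
Jun 22 13:00 end Ingrid → 1
Jun 22 13:00 start Amara → 2
Jun 22 13:00 start Kenji → 3
Jun 22 14:00 end Declan → 2
Jun 22 15:00 end Amara → 1
Jun 22 16:00 end Kenji → 0
Peak is 3, at Jun 22 09:00 (Aoife, Hannah, Mateo).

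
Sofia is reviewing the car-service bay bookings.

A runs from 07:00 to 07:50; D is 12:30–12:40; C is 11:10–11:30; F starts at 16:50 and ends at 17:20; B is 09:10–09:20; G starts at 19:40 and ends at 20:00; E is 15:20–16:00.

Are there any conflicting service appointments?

Sorted by start: A, B, C, D, E, F, G.
B starts after A ends; A is clear from here.
C starts after B ends; B is clear from here.
D starts after C ends; C is clear from here.
E starts after D ends; D is clear from here.
F starts after E ends; E is clear from here.
G starts after F ends.
Every pair is clear; the schedule has no overlaps.

No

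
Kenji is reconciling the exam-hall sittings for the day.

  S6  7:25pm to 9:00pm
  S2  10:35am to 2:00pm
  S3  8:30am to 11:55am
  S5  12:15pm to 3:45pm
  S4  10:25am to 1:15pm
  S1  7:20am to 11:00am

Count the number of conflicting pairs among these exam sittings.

Sorted by start: S1, S3, S4, S2, S5, S6.
S3 starts before S1 ends → S1 and S3 overlap.
S4 starts before S1 ends → S1 and S4 overlap.
S2 starts before S1 ends → S1 and S2 overlap.
S5 starts after S1 ends, so nothing later overlaps S1 either.
S4 starts before S3 ends → S3 and S4 overlap.
S2 starts before S3 ends → S3 and S2 overlap.
S5 starts after S3 ends, so nothing later overlaps S3 either.
S2 starts before S4 ends → S4 and S2 overlap.
S5 starts before S4 ends → S4 and S5 overlap.
S6 starts after S4 ends.
S5 starts before S2 ends → S2 and S5 overlap.
S6 starts after S2 ends.
S6 starts after S5 ends.
Overlapping pairs: S1 & S2, S1 & S3, S1 & S4, S2 & S3, S2 & S4, S2 & S5, S3 & S4, S4 & S5 — 8 in total.

8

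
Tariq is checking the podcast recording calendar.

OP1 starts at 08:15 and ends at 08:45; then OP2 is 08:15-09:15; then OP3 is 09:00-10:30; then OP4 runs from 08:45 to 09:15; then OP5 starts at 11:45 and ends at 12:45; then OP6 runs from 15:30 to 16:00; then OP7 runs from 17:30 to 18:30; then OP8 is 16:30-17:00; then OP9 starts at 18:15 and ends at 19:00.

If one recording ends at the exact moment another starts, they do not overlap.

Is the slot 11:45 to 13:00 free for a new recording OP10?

OP1: ends 08:45 at or before OP10 starts 11:45 → clear.
OP2: ends 09:15 at or before OP10 starts 11:45 → clear.
OP4: ends 09:15 at or before OP10 starts 11:45 → clear.
OP3: ends 10:30 at or before OP10 starts 11:45 → clear.
OP5: starts 11:45 before OP10 ends 13:00, and ends 12:45 after OP10 starts 11:45 → overlap.
OP6: starts 15:30 at or after OP10 ends 13:00 → clear.
OP8: starts 16:30 at or after OP10 ends 13:00 → clear.
OP7: starts 17:30 at or after OP10 ends 13:00 → clear.
OP9: starts 18:15 at or after OP10 ends 13:00 → clear.
OP10 overlaps OP5.

No — it overlaps OP5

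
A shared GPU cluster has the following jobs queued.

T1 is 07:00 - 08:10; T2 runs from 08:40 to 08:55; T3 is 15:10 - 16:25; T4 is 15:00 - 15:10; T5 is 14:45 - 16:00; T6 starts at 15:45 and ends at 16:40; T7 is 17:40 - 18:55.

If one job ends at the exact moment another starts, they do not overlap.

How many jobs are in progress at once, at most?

3

Walk through starts and ends in time order (an end at T is processed before a start at T):
07:00 start T1 → 1
08:10 end T1 → 0
08:40 start T2 → 1
08:55 end T2 → 0
14:45 start T5 → 1
15:00 start T4 → 2
15:10 end T4 → 1
15:10 start T3 → 2
15:45 start T6 → 3
16:00 end T5 → 2
16:25 end T3 → 1
16:40 end T6 → 0
17:40 start T7 → 1
18:55 end T7 → 0
Peak is 3, at 15:45 (T3, T5, T6).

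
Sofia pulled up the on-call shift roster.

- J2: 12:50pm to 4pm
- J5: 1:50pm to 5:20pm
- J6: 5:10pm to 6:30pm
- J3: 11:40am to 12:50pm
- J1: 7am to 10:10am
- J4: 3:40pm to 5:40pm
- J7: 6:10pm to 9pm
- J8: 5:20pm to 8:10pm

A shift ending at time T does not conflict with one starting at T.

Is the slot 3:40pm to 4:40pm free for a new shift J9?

No — it overlaps J2, J4, J5

J1: ends 10:10am at or before J9 starts 3:40pm → clear.
J3: ends 12:50pm at or before J9 starts 3:40pm → clear.
J2: starts 12:50pm before J9 ends 4:40pm, and ends 4pm after J9 starts 3:40pm → overlap.
J5: starts 1:50pm before J9 ends 4:40pm, and ends 5:20pm after J9 starts 3:40pm → overlap.
J4: starts 3:40pm before J9 ends 4:40pm, and ends 5:40pm after J9 starts 3:40pm → overlap.
J6: starts 5:10pm at or after J9 ends 4:40pm → clear.
J8: starts 5:20pm at or after J9 ends 4:40pm → clear.
J7: starts 6:10pm at or after J9 ends 4:40pm → clear.
J9 overlaps J2, J4, J5.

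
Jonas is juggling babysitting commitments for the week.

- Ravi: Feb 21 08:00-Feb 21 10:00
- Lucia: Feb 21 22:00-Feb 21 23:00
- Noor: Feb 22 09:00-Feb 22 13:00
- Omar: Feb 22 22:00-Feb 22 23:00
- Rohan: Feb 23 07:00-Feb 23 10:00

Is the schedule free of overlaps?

Sorted by start: Ravi, Lucia, Noor, Omar, Rohan.
Lucia starts after Ravi ends; Ravi is clear from here.
Noor starts after Lucia ends; Lucia is clear from here.
Omar starts after Noor ends; Noor is clear from here.
Rohan starts after Omar ends.
Every pair is clear; the schedule has no overlaps.

Yes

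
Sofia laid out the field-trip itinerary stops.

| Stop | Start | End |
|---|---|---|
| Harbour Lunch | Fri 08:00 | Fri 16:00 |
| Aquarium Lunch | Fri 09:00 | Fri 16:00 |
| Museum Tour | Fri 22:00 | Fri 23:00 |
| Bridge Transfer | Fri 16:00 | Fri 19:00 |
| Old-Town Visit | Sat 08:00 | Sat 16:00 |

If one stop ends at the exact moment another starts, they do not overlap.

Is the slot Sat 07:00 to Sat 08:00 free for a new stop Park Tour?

Harbour Lunch: ends Fri 16:00 at or before Park Tour starts Sat 07:00 → clear.
Aquarium Lunch: ends Fri 16:00 at or before Park Tour starts Sat 07:00 → clear.
Bridge Transfer: ends Fri 19:00 at or before Park Tour starts Sat 07:00 → clear.
Museum Tour: ends Fri 23:00 at or before Park Tour starts Sat 07:00 → clear.
Old-Town Visit: starts Sat 08:00 at or after Park Tour ends Sat 08:00 → clear.

Yes — the slot is free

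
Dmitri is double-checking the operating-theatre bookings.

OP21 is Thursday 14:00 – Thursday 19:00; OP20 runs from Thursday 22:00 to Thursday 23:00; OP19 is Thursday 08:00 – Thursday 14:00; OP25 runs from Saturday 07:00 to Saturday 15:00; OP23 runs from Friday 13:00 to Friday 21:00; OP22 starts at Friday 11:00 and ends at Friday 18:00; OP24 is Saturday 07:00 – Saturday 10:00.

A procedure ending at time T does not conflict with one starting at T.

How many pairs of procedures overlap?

Sorted by start: OP19, OP21, OP20, OP22, OP23, OP24, OP25.
OP21 starts exactly when OP19 ends (back-to-back, no overlap) — done with OP19.
OP20 starts after OP21 ends — done with OP21.
OP22 starts after OP20 ends — done with OP20.
OP23 starts before OP22 ends → OP22 and OP23 overlap.
OP24 starts after OP22 ends — done with OP22.
OP24 starts after OP23 ends — done with OP23.
OP25 starts before OP24 ends → OP24 and OP25 overlap.
Overlapping pairs: OP22 & OP23, OP24 & OP25 — 2 in total.

2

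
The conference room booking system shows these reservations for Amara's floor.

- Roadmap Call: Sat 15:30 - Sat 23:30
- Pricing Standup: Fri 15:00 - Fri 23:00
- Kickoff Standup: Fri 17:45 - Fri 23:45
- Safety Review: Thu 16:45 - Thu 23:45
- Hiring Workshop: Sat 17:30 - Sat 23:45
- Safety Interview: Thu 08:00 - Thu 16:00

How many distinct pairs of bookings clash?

Sorted by start: Safety Interview, Safety Review, Pricing Standup, Kickoff Standup, Roadmap Call, Hiring Workshop.
Safety Review starts after Safety Interview ends; Safety Interview is clear from here.
Pricing Standup starts after Safety Review ends; Safety Review is clear from here.
Kickoff Standup starts before Pricing Standup ends → Pricing Standup and Kickoff Standup overlap.
Roadmap Call starts after Pricing Standup ends; Pricing Standup is clear from here.
Roadmap Call starts after Kickoff Standup ends; Kickoff Standup is clear from here.
Hiring Workshop starts before Roadmap Call ends → Roadmap Call and Hiring Workshop overlap.
Overlapping pairs: Hiring Workshop & Roadmap Call, Kickoff Standup & Pricing Standup — 2 in total.

2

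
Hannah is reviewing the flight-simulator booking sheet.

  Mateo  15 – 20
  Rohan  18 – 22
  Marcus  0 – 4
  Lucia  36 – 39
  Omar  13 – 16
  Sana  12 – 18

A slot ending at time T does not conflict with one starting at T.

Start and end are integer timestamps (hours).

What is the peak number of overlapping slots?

Sort all start/end points and keep a running count:
0 start Marcus → 1
4 end Marcus → 0
12 start Sana → 1
13 start Omar → 2
15 start Mateo → 3
16 end Omar → 2
18 end Sana → 1
18 start Rohan → 2
20 end Mateo → 1
22 end Rohan → 0
36 start Lucia → 1
39 end Lucia → 0
Peak is 3, at 15 (Mateo, Omar, Sana).

3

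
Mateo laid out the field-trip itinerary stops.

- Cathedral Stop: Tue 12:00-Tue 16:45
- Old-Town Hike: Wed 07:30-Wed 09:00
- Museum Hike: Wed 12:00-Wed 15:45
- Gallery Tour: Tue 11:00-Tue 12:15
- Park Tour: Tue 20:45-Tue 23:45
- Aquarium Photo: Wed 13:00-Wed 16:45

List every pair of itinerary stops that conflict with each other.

Sorted by start: Gallery Tour, Cathedral Stop, Park Tour, Old-Town Hike, Museum Hike, Aquarium Photo.
Cathedral Stop starts before Gallery Tour ends → Gallery Tour and Cathedral Stop overlap.
Park Tour starts after Gallery Tour ends, so Gallery Tour has no further overlaps.
Park Tour starts after Cathedral Stop ends, so Cathedral Stop has no further overlaps.
Old-Town Hike starts after Park Tour ends, so Park Tour has no further overlaps.
Museum Hike starts after Old-Town Hike ends, so Old-Town Hike has no further overlaps.
Aquarium Photo starts before Museum Hike ends → Museum Hike and Aquarium Photo overlap.

Aquarium Photo & Museum Hike, Cathedral Stop & Gallery Tour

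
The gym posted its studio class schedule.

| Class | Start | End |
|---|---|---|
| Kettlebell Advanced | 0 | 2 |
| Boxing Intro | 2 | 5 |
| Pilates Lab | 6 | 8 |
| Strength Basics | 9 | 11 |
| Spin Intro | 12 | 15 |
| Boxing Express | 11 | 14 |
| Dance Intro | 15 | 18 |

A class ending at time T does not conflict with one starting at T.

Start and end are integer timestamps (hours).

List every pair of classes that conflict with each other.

Sorted by start: Kettlebell Advanced, Boxing Intro, Pilates Lab, Strength Basics, Boxing Express, Spin Intro, Dance Intro.
Boxing Intro starts exactly when Kettlebell Advanced ends (back-to-back, no overlap), so Kettlebell Advanced has no further overlaps.
Pilates Lab starts after Boxing Intro ends, so Boxing Intro has no further overlaps.
Strength Basics starts after Pilates Lab ends, so Pilates Lab has no further overlaps.
Boxing Express starts exactly when Strength Basics ends (back-to-back, no overlap), so Strength Basics has no further overlaps.
Spin Intro starts before Boxing Express ends → Boxing Express and Spin Intro overlap.
Dance Intro starts after Boxing Express ends.
Dance Intro starts exactly when Spin Intro ends (back-to-back, no overlap).

Boxing Express & Spin Intro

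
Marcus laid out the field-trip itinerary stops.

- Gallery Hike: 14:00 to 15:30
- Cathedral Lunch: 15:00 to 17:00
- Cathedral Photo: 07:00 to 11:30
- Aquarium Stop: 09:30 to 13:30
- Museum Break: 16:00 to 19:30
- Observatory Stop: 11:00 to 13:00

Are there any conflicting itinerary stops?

Sorted by start: Cathedral Photo, Aquarium Stop, Observatory Stop, Gallery Hike, Cathedral Lunch, Museum Break.
Aquarium Stop starts before Cathedral Photo ends → Cathedral Photo and Aquarium Stop overlap.
That's a conflict, so the schedule is not conflict-free.

Yes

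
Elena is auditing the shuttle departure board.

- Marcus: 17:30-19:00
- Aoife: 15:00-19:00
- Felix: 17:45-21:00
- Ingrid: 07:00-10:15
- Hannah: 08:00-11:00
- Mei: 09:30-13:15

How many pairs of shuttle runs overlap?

Sorted by start: Ingrid, Hannah, Mei, Aoife, Marcus, Felix.
Hannah starts before Ingrid ends → Ingrid and Hannah overlap.
Mei starts before Ingrid ends → Ingrid and Mei overlap.
Aoife starts after Ingrid ends, so Ingrid has no further overlaps.
Mei starts before Hannah ends → Hannah and Mei overlap.
Aoife starts after Hannah ends, so Hannah has no further overlaps.
Aoife starts after Mei ends, so Mei has no further overlaps.
Marcus starts before Aoife ends → Aoife and Marcus overlap.
Felix starts before Aoife ends → Aoife and Felix overlap.
Felix starts before Marcus ends → Marcus and Felix overlap.
Overlapping pairs: Aoife & Felix, Aoife & Marcus, Felix & Marcus, Hannah & Ingrid, Hannah & Mei, Ingrid & Mei — 6 in total.

6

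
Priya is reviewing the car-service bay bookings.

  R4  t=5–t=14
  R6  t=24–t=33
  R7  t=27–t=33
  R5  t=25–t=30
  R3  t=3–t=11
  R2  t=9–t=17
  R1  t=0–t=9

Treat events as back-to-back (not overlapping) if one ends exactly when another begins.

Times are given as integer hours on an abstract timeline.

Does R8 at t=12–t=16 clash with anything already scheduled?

Yes — it overlaps R2, R4

R1: ends t=9 at or before R8 starts t=12 → clear.
R3: ends t=11 at or before R8 starts t=12 → clear.
R4: starts t=5 before R8 ends t=16, and ends t=14 after R8 starts t=12 → overlap.
R2: starts t=9 before R8 ends t=16, and ends t=17 after R8 starts t=12 → overlap.
R6: starts t=24 at or after R8 ends t=16 → clear.
R5: starts t=25 at or after R8 ends t=16 → clear.
R7: starts t=27 at or after R8 ends t=16 → clear.
R8 overlaps R2, R4.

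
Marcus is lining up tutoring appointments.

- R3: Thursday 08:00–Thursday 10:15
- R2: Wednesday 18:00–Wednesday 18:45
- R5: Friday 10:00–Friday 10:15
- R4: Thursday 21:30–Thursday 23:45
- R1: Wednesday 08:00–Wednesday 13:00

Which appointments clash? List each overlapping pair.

no conflicts

Two intervals overlap when each starts before the other ends.
Sorted by start: R1, R2, R3, R4, R5.
R2 starts after R1 ends — done with R1.
R3 starts after R2 ends — done with R2.
R4 starts after R3 ends — done with R3.
R5 starts after R4 ends.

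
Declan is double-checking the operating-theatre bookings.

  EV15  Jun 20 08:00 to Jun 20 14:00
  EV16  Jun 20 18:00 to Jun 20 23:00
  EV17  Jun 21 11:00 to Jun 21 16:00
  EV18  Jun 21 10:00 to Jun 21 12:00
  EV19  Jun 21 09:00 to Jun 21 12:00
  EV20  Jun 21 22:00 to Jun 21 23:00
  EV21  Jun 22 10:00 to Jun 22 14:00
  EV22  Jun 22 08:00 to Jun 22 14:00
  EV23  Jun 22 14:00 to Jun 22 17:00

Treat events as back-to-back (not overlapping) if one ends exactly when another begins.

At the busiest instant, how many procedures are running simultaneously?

Sweep the timeline, counting +1 at each start and −1 at each end (ends before starts at a tie):
Jun 20 08:00 start EV15 → 1
Jun 20 14:00 end EV15 → 0
Jun 20 18:00 start EV16 → 1
Jun 20 23:00 end EV16 → 0
Jun 21 09:00 start EV19 → 1
Jun 21 10:00 start EV18 → 2
Jun 21 11:00 start EV17 → 3
Jun 21 12:00 end EV18 → 2
Jun 21 12:00 end EV19 → 1
Jun 21 16:00 end EV17 → 0
Jun 21 22:00 start EV20 → 1
Jun 21 23:00 end EV20 → 0
Jun 22 08:00 start EV22 → 1
Jun 22 10:00 start EV21 → 2
Jun 22 14:00 end EV21 → 1
Jun 22 14:00 end EV22 → 0
Jun 22 14:00 start EV23 → 1
Jun 22 17:00 end EV23 → 0
Peak is 3, at Jun 21 11:00 (EV17, EV18, EV19).

3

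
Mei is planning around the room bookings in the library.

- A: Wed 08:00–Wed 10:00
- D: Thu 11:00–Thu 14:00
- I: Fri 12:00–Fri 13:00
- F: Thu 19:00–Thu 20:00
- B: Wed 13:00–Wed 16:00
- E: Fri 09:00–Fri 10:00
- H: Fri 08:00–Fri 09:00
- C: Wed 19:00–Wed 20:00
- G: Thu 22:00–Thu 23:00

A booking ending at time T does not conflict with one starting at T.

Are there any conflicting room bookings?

No

Sorted by start: A, B, C, D, F, G, H, E, I.
B starts after A ends, so nothing later overlaps A either.
C starts after B ends, so nothing later overlaps B either.
D starts after C ends, so nothing later overlaps C either.
F starts after D ends, so nothing later overlaps D either.
G starts after F ends, so nothing later overlaps F either.
H starts after G ends, so nothing later overlaps G either.
E starts exactly when H ends (back-to-back, no overlap), so nothing later overlaps H either.
I starts after E ends.
Every pair is clear; the schedule has no overlaps.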